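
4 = 4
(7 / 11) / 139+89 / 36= 136333 / 55044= 2.48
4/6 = 2/3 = 0.67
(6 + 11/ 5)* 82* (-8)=-26896/ 5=-5379.20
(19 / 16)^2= 361 / 256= 1.41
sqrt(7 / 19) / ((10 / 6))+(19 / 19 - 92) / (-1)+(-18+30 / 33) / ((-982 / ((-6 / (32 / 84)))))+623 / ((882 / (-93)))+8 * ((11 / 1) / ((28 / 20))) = 3 * sqrt(133) / 95+1424123 / 16203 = 88.26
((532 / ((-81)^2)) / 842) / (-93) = -266 / 256882833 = -0.00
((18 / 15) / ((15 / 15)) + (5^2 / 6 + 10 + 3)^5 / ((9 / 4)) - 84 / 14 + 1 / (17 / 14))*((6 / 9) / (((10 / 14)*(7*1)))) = 985377049507 / 11153700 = 88345.31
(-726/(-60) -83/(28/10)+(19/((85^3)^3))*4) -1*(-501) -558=-120857722570575390093/1621318623982421875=-74.54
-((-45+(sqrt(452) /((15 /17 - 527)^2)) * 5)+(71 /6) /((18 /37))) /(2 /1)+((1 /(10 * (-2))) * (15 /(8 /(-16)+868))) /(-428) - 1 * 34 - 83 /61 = -25.02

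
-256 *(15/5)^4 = -20736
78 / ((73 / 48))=3744 / 73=51.29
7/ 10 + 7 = 77/ 10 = 7.70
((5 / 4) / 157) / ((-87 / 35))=-175 / 54636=-0.00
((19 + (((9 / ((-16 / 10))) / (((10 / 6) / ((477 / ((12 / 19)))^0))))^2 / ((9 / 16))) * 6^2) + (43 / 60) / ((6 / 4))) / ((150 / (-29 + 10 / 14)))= -740993 / 5250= -141.14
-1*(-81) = 81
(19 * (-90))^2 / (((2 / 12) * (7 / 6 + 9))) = 105267600 / 61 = 1725698.36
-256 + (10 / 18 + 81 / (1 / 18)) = 10823 / 9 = 1202.56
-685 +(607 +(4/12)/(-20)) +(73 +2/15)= -293/60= -4.88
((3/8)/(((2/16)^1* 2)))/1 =3/2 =1.50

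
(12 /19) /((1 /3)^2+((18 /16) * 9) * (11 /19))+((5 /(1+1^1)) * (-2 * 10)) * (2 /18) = -400774 /73539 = -5.45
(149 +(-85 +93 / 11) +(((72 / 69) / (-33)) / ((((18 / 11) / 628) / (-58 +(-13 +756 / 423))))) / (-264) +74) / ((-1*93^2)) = -45998815 / 2776821993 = -0.02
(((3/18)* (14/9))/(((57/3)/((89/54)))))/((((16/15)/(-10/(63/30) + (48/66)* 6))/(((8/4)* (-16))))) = 40940/152361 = 0.27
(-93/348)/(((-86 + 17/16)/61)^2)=-7382464/53559549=-0.14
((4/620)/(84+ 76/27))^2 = 729/132001422400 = 0.00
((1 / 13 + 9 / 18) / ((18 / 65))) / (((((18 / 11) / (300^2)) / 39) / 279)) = 1246781250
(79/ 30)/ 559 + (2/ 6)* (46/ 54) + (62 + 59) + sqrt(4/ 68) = sqrt(17)/ 17 + 54918293/ 452790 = 121.53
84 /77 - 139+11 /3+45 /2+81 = -2029 /66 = -30.74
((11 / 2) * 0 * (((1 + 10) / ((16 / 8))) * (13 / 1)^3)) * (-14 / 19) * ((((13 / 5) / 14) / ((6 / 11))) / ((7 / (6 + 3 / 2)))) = 0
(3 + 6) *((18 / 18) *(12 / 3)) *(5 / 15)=12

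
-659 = -659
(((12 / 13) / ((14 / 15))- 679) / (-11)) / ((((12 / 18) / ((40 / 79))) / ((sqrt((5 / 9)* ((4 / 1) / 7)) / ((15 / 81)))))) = 15336* sqrt(35) / 637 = 142.43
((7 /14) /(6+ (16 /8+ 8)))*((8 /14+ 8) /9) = 0.03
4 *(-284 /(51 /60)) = -22720 /17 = -1336.47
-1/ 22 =-0.05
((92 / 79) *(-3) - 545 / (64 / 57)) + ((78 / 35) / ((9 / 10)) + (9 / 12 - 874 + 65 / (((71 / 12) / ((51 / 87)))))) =-295835644721 / 218616384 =-1353.22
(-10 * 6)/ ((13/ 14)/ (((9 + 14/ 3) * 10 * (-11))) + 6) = -1262800/ 126267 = -10.00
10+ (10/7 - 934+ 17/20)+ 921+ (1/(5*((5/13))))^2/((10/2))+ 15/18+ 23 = 6081071/262500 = 23.17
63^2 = 3969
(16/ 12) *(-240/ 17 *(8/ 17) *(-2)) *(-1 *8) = -40960/ 289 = -141.73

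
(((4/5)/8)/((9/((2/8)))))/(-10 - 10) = -1/7200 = -0.00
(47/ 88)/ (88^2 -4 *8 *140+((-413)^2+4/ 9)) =0.00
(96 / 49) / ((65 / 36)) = 3456 / 3185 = 1.09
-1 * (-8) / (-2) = -4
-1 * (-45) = 45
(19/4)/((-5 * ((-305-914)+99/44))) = 19/24335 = 0.00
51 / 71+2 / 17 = 1009 / 1207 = 0.84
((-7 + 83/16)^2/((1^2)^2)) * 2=841/128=6.57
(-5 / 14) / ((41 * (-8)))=5 / 4592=0.00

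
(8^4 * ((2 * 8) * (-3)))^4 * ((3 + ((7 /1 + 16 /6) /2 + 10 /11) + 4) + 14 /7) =242307206780211815251968 /11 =22027927889110165022906.18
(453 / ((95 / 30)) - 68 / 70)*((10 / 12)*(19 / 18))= 23621 / 189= 124.98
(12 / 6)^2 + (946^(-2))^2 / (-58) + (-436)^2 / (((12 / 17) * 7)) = 37531817853796149995 / 975465320114208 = 38475.81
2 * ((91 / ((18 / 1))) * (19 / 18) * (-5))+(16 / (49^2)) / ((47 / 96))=-975313483 / 18281214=-53.35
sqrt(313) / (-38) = -sqrt(313) / 38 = -0.47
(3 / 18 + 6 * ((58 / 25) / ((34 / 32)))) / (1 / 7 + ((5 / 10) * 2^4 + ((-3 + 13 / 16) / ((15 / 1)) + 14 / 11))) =20841128 / 14560925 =1.43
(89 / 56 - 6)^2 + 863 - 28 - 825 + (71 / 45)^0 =95505 / 3136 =30.45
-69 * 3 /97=-207 /97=-2.13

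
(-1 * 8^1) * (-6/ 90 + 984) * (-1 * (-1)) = -118072/ 15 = -7871.47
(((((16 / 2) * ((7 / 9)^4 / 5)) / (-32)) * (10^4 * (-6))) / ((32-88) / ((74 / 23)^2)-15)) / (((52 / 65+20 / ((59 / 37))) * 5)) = -0.81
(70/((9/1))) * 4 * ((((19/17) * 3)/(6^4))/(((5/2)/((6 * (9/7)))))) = 38/153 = 0.25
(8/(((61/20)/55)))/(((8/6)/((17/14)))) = 131.38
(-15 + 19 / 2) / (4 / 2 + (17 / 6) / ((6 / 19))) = -198 / 395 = -0.50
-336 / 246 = -56 / 41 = -1.37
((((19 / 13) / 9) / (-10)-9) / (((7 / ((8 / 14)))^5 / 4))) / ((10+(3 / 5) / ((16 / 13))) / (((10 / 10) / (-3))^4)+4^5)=-49381376 / 707634516835701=-0.00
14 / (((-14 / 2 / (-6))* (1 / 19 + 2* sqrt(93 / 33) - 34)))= -1617660 / 4531511 - 8664* sqrt(341) / 4531511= -0.39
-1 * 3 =-3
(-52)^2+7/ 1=2711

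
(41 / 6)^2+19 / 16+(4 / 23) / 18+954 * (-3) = -2814.11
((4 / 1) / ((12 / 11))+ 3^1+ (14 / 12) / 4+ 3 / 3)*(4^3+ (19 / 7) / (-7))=198449 / 392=506.25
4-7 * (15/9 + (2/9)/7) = -71/9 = -7.89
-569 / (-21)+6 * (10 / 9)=709 / 21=33.76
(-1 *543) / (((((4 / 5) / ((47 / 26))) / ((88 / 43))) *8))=-1403655 / 4472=-313.88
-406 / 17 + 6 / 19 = -7612 / 323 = -23.57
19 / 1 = 19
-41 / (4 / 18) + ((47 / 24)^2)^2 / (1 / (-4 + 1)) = -25283905 / 110592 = -228.62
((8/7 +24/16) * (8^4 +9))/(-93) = -151885/1302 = -116.66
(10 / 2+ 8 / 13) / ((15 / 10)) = 146 / 39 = 3.74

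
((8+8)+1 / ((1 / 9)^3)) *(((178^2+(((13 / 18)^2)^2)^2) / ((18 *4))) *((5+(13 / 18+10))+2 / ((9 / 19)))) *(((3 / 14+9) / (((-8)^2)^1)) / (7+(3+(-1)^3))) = 4015505609982448198325 / 38389663620661248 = 104598.61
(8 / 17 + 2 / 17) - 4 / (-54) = 304 / 459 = 0.66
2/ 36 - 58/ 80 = -241/ 360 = -0.67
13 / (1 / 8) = 104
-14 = -14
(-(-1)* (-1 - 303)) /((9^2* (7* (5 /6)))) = -608 /945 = -0.64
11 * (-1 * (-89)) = 979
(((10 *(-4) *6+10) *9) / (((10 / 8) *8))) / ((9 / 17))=-391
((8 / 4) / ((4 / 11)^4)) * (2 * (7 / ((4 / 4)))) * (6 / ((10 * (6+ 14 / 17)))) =5226837 / 37120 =140.81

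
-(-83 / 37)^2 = -6889 / 1369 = -5.03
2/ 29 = 0.07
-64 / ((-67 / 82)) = 5248 / 67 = 78.33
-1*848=-848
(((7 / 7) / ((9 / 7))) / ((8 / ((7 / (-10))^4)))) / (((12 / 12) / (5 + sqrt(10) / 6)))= 16807 * sqrt(10) / 4320000 + 16807 / 144000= 0.13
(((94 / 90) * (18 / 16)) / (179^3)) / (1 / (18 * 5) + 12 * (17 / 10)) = 423 / 42143270972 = 0.00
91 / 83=1.10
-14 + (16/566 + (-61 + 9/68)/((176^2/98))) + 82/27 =-89545308419/8047378944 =-11.13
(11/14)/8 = 11/112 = 0.10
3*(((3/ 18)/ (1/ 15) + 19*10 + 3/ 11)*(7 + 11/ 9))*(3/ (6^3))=156917/ 2376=66.04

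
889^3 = 702595369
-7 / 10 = -0.70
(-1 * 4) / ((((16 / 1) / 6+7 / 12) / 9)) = -144 / 13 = -11.08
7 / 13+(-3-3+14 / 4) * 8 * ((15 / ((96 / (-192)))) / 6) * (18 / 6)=3907 / 13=300.54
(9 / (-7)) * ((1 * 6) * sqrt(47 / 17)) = -54 * sqrt(799) / 119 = -12.83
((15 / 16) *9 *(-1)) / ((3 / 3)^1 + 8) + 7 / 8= -1 / 16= -0.06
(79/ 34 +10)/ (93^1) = 419/ 3162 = 0.13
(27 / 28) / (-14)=-27 / 392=-0.07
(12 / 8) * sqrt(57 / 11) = 3 * sqrt(627) / 22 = 3.41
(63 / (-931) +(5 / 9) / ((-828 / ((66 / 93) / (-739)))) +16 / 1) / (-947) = -180875588461 / 10751043096234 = -0.02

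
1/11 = 0.09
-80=-80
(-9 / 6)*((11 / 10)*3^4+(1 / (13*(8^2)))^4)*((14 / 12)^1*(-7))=10460130277589237 / 9583481323520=1091.48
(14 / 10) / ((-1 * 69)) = -0.02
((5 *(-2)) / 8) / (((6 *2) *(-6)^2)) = -5 / 1728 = -0.00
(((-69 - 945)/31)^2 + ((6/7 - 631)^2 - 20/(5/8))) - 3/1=398114.94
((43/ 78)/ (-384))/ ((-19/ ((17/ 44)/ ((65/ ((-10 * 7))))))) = -5117/ 162759168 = -0.00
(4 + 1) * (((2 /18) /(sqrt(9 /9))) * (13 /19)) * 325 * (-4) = -494.15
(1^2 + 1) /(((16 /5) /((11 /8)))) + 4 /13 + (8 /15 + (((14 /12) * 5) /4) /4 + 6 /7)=255277 /87360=2.92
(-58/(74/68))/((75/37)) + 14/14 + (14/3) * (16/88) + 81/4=-13843/3300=-4.19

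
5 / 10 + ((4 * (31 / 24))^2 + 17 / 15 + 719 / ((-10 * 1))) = -7843 / 180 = -43.57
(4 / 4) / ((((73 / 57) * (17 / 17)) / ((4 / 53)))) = 228 / 3869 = 0.06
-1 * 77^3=-456533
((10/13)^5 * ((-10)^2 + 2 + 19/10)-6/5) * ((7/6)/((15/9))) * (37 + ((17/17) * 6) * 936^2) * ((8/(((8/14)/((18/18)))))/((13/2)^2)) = 51228634402523816/1568712925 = 32656474.99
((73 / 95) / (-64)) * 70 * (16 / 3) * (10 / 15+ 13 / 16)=-36281 / 5472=-6.63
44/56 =11/14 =0.79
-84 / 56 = -3 / 2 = -1.50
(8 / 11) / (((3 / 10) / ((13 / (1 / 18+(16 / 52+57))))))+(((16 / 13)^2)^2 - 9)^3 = -1035249269763708081421 / 3440032162589687093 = -300.94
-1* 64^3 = -262144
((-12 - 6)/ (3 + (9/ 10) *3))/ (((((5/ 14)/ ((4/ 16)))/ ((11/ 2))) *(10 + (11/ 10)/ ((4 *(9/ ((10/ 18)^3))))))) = -12124728/ 9977945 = -1.22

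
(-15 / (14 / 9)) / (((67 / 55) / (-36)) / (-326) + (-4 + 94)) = -0.11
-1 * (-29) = 29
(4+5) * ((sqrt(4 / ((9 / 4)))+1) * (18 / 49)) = 54 / 7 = 7.71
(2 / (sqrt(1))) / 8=1 / 4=0.25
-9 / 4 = -2.25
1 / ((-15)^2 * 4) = 1 / 900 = 0.00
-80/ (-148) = 20/ 37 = 0.54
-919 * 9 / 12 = -2757 / 4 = -689.25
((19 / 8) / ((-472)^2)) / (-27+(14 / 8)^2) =-19 / 42663136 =-0.00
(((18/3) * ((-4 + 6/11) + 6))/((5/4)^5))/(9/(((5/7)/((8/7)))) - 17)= -172032/89375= -1.92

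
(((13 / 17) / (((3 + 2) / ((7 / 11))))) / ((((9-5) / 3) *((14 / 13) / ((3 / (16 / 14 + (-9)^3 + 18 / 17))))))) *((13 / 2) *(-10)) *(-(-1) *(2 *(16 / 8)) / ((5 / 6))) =31941 / 365915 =0.09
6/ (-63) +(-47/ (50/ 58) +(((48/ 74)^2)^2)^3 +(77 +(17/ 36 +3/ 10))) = 960610363368844063538609/ 41472597636792222270300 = 23.16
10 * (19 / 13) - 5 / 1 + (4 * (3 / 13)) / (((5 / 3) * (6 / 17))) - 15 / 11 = 7022 / 715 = 9.82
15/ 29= 0.52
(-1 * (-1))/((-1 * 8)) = -1/8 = -0.12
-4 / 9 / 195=-4 / 1755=-0.00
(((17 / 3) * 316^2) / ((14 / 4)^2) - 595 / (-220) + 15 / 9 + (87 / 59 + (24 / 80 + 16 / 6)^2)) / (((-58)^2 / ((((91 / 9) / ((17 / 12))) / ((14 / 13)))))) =111748943576387 / 1227579021900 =91.03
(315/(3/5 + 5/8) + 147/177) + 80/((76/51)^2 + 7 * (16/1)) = 1983661489/7668584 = 258.67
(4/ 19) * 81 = 324/ 19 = 17.05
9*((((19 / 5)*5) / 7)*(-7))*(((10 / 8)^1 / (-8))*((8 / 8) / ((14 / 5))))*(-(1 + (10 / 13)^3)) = -13667175 / 984256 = -13.89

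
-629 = -629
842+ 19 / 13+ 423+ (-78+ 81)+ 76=17491 / 13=1345.46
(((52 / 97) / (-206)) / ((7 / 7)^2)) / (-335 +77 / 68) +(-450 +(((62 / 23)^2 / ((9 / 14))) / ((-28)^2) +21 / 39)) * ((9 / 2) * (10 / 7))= -441682694236668057 / 152868255015658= -2889.30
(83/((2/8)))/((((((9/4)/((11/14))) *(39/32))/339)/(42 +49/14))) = 13205632/9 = 1467292.44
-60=-60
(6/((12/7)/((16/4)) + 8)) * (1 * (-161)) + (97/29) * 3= -104.58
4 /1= 4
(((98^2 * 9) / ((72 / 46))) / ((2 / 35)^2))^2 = 4576275580830625 / 16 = 286017223801914.06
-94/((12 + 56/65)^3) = -12907375/292138528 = -0.04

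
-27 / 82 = -0.33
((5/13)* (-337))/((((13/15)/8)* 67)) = -202200/11323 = -17.86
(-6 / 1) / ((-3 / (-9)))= -18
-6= -6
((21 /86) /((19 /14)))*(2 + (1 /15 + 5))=5194 /4085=1.27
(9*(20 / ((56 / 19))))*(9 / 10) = 54.96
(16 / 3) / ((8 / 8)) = 16 / 3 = 5.33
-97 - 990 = -1087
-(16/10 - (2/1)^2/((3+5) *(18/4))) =-67/45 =-1.49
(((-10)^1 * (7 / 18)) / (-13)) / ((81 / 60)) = 700 / 3159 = 0.22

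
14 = 14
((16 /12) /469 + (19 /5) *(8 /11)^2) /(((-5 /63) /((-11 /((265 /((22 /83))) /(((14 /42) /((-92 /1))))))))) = -856666 /847357375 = -0.00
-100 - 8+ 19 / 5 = -521 / 5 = -104.20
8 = 8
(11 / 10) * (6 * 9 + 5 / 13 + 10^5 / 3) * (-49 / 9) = -701843219 / 3510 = -199955.33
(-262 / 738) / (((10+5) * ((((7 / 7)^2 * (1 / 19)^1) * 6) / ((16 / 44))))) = -4978 / 182655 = -0.03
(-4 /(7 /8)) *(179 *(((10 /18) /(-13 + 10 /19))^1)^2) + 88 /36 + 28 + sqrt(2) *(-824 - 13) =917894078 /31847823 - 837 *sqrt(2) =-1154.88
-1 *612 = -612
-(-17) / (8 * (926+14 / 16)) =17 / 7415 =0.00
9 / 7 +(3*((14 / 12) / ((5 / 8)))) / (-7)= 17 / 35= 0.49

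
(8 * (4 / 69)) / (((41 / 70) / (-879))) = -656320 / 943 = -695.99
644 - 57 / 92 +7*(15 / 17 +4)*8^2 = 4427175 / 1564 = 2830.67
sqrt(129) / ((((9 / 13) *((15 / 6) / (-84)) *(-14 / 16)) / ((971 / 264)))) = 100984 *sqrt(129) / 495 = 2317.09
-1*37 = -37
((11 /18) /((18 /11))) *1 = 121 /324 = 0.37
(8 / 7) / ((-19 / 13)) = -0.78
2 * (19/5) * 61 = 2318/5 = 463.60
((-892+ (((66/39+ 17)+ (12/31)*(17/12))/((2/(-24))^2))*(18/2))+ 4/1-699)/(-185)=-9409623/74555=-126.21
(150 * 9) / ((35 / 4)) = 1080 / 7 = 154.29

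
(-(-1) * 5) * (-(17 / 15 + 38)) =-587 / 3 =-195.67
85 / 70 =17 / 14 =1.21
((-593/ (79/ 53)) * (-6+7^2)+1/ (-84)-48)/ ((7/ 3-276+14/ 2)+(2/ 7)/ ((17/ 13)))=1935282635/ 30058552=64.38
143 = 143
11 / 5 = 2.20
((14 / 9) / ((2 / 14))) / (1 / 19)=1862 / 9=206.89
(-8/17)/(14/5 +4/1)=-20/289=-0.07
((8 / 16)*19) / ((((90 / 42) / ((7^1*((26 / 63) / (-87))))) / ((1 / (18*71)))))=-1729 / 15010110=-0.00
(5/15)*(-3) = -1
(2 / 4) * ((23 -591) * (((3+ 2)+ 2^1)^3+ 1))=-97696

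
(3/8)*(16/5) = 6/5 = 1.20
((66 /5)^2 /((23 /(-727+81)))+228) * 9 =-24145884 /575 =-41992.84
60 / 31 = 1.94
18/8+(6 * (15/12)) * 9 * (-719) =-194121/4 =-48530.25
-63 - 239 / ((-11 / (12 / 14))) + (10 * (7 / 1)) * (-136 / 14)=-55777 / 77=-724.38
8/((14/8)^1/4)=128/7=18.29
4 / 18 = 0.22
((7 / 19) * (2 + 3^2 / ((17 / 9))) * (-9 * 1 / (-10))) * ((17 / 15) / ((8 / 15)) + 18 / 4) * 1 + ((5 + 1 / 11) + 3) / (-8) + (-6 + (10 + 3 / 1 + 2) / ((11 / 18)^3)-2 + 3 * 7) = 636778577 / 6878608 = 92.57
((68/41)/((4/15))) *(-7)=-1785/41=-43.54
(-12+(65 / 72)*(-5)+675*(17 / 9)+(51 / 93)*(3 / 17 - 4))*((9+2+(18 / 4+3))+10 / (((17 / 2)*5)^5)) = 92075647605851033 / 3961401030000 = 23243.20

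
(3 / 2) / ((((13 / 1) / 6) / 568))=5112 / 13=393.23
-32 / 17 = -1.88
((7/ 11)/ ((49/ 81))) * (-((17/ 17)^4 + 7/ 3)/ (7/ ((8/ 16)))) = -0.25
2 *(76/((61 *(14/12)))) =912/427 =2.14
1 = 1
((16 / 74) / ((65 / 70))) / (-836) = -28 / 100529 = -0.00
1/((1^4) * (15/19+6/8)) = 76/117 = 0.65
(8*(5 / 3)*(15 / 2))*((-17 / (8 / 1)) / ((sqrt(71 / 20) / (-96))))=40800*sqrt(355) / 71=10827.20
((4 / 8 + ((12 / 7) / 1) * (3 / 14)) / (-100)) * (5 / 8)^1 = -17 / 3136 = -0.01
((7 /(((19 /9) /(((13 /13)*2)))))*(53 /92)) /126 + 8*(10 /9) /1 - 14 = -79931 /15732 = -5.08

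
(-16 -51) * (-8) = 536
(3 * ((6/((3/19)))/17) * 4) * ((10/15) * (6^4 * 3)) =1181952/17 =69526.59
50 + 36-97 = -11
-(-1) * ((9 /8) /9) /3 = 1 /24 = 0.04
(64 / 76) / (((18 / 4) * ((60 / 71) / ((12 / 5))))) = 0.53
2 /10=1 /5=0.20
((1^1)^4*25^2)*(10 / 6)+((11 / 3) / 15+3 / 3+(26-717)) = 15836 / 45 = 351.91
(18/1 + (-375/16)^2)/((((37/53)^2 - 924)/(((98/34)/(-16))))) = 19990015353/180635643904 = 0.11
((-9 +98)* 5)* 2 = 890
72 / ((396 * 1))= 2 / 11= 0.18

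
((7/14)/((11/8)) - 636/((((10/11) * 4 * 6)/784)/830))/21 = -208653364/231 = -903261.32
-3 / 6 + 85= 169 / 2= 84.50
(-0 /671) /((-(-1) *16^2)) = 0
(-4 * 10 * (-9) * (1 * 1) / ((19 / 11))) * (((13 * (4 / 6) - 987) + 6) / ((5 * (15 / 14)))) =-3593744 / 95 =-37828.88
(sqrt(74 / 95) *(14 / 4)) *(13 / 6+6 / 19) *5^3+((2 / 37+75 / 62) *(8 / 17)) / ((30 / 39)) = 75374 / 97495+49525 *sqrt(7030) / 4332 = 959.32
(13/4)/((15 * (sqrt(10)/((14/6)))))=91 * sqrt(10)/1800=0.16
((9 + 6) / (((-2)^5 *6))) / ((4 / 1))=-5 / 256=-0.02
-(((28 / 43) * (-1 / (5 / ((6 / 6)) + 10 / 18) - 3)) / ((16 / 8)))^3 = 1378749897 / 1242296875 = 1.11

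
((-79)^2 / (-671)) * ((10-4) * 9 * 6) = -2022084 / 671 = -3013.54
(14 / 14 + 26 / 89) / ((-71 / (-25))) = 2875 / 6319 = 0.45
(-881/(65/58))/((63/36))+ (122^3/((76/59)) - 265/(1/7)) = 12166689967/8645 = 1407367.26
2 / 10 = 1 / 5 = 0.20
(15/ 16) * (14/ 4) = 105/ 32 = 3.28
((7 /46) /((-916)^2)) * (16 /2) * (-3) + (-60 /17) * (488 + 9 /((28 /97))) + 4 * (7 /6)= -3148028412925 /1722372204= -1827.73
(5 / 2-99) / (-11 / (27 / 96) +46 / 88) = 38214 / 15281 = 2.50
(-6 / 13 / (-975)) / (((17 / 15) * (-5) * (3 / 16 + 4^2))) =-0.00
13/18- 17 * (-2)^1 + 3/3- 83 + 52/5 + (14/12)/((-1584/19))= -36.89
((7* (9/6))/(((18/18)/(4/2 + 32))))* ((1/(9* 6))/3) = 119/54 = 2.20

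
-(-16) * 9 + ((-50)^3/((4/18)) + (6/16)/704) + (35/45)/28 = -28504699493/50688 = -562355.97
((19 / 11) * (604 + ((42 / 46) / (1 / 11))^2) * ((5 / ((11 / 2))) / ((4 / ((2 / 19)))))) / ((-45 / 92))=-59.55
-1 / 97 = -0.01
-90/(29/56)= -5040/29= -173.79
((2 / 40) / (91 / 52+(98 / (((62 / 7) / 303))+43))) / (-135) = -31 / 284353875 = -0.00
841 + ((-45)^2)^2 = 4101466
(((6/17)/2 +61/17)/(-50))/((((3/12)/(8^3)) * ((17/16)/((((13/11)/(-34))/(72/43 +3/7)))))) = 2051538944/855230475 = 2.40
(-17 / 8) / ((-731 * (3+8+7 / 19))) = 19 / 74304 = 0.00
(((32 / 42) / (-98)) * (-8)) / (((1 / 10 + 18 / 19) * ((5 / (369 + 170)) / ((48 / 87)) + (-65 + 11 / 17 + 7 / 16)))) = -3638272 / 3914908095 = -0.00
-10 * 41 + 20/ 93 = -409.78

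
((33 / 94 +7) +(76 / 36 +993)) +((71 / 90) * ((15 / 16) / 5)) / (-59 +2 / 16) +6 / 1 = 148828477 / 147580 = 1008.46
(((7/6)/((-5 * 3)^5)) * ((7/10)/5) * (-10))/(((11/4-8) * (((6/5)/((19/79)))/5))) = -133/323949375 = -0.00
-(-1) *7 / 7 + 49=50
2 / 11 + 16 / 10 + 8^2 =3618 / 55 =65.78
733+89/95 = 69724/95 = 733.94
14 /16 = 7 /8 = 0.88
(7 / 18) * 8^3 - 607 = -3671 / 9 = -407.89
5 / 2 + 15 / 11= 85 / 22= 3.86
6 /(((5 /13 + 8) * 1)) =78 /109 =0.72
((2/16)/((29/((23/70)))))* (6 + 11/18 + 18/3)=5221/292320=0.02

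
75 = 75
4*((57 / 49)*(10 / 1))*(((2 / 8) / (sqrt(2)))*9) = 2565*sqrt(2) / 49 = 74.03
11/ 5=2.20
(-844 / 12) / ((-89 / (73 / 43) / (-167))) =-2572301 / 11481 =-224.05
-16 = -16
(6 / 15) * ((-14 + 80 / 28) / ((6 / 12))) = -312 / 35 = -8.91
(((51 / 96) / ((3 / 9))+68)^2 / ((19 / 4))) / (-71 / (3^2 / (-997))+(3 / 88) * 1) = 490993371 / 3787404064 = 0.13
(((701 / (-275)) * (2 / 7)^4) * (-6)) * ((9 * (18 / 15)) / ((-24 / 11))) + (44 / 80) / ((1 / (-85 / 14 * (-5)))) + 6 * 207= 3020918797 / 2401000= 1258.19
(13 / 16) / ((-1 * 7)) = -13 / 112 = -0.12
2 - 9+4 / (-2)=-9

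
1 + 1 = 2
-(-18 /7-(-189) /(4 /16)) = -5274 /7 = -753.43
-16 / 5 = -3.20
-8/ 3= -2.67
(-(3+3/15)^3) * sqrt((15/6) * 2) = -4096 * sqrt(5)/125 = -73.27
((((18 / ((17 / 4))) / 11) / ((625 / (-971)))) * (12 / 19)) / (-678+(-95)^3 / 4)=3355776 / 1909930694375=0.00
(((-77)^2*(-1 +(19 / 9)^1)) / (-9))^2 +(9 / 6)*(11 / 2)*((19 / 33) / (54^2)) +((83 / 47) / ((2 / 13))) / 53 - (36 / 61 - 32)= 8546968078310749 / 15951208176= 535819.48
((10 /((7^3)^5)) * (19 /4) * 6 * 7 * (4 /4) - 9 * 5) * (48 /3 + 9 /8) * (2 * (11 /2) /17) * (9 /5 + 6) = -44843855242704804 /11529792238433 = -3889.39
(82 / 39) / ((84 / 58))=1189 / 819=1.45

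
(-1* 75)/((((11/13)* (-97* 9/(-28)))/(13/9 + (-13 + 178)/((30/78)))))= -35253400/28809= -1223.69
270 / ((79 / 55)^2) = 816750 / 6241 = 130.87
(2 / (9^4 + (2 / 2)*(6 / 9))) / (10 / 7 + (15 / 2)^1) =84 / 2460625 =0.00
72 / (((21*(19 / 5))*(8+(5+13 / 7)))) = 15 / 247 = 0.06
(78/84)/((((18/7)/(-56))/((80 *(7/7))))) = -14560/9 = -1617.78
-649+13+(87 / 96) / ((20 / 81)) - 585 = -779091 / 640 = -1217.33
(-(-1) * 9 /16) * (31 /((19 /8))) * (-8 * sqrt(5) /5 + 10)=1395 /19 - 1116 * sqrt(5) /95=47.15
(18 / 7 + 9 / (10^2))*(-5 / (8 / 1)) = -1863 / 1120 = -1.66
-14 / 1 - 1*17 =-31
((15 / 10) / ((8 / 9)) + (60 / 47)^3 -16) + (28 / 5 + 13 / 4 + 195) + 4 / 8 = 1595701069 / 8305840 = 192.12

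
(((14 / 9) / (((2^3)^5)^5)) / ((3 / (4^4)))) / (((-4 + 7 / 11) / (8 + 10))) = -0.00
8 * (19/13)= 152/13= 11.69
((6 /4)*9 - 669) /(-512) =1311 /1024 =1.28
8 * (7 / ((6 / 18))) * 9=1512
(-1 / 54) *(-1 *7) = 7 / 54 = 0.13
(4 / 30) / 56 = 1 / 420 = 0.00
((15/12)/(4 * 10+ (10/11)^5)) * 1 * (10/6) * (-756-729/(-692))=-46742636985/1207224448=-38.72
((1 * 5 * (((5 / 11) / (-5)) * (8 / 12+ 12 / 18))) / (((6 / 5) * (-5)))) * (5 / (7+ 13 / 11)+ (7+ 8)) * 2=2810 / 891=3.15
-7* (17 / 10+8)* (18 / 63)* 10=-194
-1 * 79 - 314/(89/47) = -21789/89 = -244.82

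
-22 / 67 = -0.33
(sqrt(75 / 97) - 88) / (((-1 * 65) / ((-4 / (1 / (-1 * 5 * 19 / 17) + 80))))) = -6688 / 98579 + 380 * sqrt(291) / 9562163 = -0.07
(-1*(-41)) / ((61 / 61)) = 41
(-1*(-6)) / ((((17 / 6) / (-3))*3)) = -36 / 17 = -2.12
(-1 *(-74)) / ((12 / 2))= 37 / 3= 12.33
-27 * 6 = -162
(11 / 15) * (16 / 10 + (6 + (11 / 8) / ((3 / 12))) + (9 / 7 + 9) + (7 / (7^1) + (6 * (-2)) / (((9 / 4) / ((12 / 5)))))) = 8.50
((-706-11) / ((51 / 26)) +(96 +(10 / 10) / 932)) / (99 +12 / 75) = -106760175 / 39277276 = -2.72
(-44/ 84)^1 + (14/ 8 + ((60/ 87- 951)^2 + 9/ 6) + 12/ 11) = 701779562651/ 777084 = 903093.57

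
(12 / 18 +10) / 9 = 32 / 27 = 1.19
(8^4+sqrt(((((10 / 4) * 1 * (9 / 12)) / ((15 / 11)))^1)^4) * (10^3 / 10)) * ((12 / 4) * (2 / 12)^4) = 68561 / 6912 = 9.92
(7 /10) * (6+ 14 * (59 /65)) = 4256 /325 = 13.10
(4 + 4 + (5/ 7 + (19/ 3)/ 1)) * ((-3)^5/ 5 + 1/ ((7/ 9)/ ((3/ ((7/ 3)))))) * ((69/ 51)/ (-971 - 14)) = 0.97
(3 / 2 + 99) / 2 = 201 / 4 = 50.25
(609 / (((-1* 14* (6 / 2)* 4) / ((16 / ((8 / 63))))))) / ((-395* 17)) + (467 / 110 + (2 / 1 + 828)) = 246506259 / 295460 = 834.31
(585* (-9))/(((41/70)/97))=-35749350/41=-871935.37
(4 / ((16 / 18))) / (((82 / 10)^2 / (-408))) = -45900 / 1681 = -27.31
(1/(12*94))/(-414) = -1/466992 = -0.00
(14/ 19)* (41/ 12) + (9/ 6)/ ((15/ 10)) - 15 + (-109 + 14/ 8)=-27071/ 228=-118.73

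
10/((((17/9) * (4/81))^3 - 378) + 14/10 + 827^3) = 9685512225/547821197751394154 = 0.00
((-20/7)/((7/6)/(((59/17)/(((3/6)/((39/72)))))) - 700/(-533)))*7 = -314470/25529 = -12.32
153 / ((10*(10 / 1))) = 153 / 100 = 1.53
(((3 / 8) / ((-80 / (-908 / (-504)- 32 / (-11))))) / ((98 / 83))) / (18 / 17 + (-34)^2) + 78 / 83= 44456935055623 / 47307552230400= 0.94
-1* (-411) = 411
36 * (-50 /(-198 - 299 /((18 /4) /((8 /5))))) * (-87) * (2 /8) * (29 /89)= -25545375 /609383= -41.92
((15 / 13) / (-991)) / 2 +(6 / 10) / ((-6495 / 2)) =-213907 / 278916950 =-0.00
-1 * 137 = -137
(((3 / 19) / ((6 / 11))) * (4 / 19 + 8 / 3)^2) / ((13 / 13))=147928 / 61731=2.40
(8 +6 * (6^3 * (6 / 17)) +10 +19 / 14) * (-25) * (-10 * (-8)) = -113471000 / 119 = -953537.82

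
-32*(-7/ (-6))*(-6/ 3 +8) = -224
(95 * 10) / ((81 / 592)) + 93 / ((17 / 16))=9681328 / 1377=7030.74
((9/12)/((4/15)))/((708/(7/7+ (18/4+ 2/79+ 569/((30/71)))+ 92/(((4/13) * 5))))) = 1673171/298304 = 5.61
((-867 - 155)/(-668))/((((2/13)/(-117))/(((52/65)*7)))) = -5440617/835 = -6515.71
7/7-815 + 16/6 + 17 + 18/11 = -26159/33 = -792.70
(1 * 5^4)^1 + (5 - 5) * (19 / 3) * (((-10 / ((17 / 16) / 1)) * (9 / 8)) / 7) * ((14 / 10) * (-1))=625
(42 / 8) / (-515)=-21 / 2060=-0.01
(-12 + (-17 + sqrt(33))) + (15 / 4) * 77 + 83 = sqrt(33) + 1371 / 4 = 348.49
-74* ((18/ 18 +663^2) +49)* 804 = -26155572024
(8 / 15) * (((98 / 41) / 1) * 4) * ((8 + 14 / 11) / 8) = 13328 / 2255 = 5.91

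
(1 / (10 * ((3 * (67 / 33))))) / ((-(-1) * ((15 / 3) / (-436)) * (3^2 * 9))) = -2398 / 135675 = -0.02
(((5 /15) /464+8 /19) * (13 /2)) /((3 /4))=145015 /39672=3.66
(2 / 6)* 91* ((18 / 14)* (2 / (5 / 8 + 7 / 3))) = 1872 / 71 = 26.37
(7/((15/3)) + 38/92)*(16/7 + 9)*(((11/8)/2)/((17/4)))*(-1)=-362373/109480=-3.31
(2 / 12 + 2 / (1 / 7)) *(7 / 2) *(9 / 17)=26.25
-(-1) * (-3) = -3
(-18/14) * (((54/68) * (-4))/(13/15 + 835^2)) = 3645/622274086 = 0.00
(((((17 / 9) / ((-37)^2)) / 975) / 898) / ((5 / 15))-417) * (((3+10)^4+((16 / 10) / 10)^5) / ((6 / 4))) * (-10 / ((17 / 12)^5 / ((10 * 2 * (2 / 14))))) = 9810773208427042906693632 / 246769482705078125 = 39756833.39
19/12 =1.58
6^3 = 216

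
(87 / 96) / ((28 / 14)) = 29 / 64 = 0.45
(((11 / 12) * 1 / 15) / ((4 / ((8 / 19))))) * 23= 253 / 1710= 0.15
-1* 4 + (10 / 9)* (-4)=-76 / 9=-8.44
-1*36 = -36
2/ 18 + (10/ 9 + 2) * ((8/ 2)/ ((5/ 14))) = 1573/ 45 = 34.96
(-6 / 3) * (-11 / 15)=22 / 15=1.47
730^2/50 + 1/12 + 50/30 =42639/4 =10659.75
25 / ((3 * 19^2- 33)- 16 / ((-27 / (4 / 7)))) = 4725 / 198514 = 0.02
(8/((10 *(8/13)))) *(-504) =-3276/5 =-655.20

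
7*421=2947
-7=-7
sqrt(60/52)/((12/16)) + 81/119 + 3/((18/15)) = 4 * sqrt(195)/39 + 757/238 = 4.61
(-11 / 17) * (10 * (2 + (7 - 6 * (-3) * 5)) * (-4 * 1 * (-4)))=-174240 / 17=-10249.41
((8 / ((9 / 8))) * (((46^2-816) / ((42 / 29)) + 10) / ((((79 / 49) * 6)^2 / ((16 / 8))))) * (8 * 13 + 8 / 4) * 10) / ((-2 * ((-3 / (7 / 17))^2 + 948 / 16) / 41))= -21731961932800 / 814394331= -26684.81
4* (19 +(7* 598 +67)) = 17088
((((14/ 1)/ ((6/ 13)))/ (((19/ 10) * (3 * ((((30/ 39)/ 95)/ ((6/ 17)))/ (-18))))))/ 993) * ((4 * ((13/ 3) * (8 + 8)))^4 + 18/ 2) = -11337258422972300/ 455787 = -24874027611.52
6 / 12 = 1 / 2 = 0.50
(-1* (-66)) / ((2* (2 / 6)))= 99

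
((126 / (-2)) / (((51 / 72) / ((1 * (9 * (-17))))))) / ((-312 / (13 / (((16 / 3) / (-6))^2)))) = -45927 / 64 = -717.61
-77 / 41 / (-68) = 77 / 2788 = 0.03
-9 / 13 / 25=-9 / 325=-0.03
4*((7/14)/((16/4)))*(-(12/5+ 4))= -16/5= -3.20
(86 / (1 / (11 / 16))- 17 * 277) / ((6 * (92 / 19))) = -706781 / 4416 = -160.05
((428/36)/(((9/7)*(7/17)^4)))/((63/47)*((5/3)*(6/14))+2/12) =840054218/2935737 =286.15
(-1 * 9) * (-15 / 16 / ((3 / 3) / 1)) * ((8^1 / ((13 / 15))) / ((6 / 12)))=2025 / 13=155.77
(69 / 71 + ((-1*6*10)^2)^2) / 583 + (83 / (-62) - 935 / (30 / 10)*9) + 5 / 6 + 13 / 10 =747799604147 / 38495490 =19425.64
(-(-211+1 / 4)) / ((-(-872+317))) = 281 / 740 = 0.38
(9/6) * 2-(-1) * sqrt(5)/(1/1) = sqrt(5)+ 3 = 5.24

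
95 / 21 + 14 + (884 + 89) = 991.52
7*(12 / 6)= 14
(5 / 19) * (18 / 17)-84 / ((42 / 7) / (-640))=8960.28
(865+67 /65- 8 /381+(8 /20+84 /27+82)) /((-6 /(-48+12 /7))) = 424159464 /57785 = 7340.30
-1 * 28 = -28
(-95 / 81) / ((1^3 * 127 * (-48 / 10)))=475 / 246888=0.00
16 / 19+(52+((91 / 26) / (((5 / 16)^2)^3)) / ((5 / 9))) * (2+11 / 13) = 374395247212 / 19296875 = 19401.86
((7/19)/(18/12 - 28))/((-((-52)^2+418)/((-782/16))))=-391/1796488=-0.00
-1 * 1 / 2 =-1 / 2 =-0.50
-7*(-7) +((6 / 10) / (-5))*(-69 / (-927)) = 126152 / 2575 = 48.99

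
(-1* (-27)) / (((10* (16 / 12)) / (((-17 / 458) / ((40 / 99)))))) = -0.19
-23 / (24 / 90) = -86.25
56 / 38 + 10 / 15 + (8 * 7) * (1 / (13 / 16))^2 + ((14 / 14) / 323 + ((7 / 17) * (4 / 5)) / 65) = 356085673 / 4094025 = 86.98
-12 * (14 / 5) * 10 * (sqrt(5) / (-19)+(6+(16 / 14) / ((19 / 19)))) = -2400+336 * sqrt(5) / 19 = -2360.46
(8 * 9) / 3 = 24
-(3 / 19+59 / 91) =-1394 / 1729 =-0.81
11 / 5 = 2.20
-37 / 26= -1.42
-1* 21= -21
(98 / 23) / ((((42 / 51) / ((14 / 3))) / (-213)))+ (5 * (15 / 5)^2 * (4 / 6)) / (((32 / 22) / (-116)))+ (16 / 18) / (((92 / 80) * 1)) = -3119323 / 414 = -7534.60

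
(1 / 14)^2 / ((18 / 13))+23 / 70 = 5861 / 17640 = 0.33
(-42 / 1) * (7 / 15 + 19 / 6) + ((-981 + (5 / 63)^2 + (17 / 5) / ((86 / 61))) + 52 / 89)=-171730604461 / 151893630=-1130.60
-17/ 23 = -0.74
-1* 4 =-4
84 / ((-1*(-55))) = 84 / 55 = 1.53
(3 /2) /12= 1 /8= 0.12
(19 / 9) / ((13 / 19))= 361 / 117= 3.09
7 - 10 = -3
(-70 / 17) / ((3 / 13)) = -17.84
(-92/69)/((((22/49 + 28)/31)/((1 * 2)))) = -6076/2091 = -2.91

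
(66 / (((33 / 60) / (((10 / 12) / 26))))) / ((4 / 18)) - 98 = -1049 / 13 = -80.69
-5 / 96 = -0.05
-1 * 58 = -58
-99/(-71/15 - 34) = 1485/581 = 2.56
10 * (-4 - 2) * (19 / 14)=-570 / 7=-81.43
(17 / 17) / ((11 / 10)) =10 / 11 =0.91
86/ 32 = 43/ 16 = 2.69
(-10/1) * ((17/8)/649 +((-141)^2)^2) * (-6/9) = 10260798019645/3894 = 2635027740.02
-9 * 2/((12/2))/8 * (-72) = 27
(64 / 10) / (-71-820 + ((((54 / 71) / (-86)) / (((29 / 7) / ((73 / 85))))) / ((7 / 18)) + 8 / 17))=-48164128 / 6701843693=-0.01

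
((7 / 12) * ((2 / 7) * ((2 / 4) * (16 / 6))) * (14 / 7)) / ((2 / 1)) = 2 / 9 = 0.22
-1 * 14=-14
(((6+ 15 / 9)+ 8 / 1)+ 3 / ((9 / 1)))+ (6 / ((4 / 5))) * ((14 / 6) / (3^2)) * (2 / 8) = 16.49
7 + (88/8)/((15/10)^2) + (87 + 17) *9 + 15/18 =17077/18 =948.72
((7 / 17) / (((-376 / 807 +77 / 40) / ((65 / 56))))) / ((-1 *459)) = -6725 / 9423423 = -0.00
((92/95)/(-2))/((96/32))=-46/285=-0.16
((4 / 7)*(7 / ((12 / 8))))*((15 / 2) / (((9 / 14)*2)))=140 / 9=15.56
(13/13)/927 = 1/927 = 0.00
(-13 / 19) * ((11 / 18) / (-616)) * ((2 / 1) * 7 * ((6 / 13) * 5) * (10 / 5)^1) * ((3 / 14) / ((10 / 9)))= 9 / 1064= 0.01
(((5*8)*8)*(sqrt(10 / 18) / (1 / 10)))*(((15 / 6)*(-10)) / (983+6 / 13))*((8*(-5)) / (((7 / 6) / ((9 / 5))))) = 3741.81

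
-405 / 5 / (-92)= 0.88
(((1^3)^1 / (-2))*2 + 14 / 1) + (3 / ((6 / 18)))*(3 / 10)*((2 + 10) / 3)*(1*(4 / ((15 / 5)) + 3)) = 299 / 5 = 59.80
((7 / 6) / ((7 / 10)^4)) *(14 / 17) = 10000 / 2499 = 4.00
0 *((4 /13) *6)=0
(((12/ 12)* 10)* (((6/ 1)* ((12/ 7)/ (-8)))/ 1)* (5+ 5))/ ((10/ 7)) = -90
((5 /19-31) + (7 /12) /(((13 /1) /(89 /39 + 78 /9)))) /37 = -3496265 /4277052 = -0.82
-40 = -40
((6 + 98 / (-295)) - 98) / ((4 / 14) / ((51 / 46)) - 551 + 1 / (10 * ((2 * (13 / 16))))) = 126411558 / 753934273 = 0.17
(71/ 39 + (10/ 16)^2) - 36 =-84337/ 2496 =-33.79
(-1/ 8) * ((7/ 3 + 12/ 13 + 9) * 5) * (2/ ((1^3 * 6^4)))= -1195/ 101088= -0.01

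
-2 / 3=-0.67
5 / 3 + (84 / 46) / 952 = 7829 / 4692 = 1.67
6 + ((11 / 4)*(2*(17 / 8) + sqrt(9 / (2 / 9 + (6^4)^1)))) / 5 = 99*sqrt(11666) / 233320 + 667 / 80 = 8.38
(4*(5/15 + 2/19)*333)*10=111000/19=5842.11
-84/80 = -21/20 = -1.05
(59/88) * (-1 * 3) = -177/88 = -2.01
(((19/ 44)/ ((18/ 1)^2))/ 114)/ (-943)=-1/ 80660448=-0.00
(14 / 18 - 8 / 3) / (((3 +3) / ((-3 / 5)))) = 17 / 90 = 0.19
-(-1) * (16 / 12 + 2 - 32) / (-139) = 86 / 417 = 0.21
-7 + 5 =-2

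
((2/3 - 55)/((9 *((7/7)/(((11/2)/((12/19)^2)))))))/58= -647273/451008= -1.44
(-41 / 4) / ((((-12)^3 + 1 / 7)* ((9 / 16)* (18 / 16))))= 224 / 23895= 0.01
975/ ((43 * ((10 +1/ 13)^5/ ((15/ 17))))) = 5430160125/ 28201606934881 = 0.00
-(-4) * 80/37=320/37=8.65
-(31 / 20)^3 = -29791 / 8000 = -3.72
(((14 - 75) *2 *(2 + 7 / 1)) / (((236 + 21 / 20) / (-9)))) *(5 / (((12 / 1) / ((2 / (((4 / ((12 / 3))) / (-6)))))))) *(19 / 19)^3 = -988200 / 4741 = -208.44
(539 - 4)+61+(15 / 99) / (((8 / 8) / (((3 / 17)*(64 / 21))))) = 2340812 / 3927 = 596.08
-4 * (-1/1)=4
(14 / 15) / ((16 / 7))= 49 / 120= 0.41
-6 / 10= -3 / 5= -0.60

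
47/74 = 0.64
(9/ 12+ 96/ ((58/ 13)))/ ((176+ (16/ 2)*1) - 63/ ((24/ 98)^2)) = -3444/ 134009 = -0.03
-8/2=-4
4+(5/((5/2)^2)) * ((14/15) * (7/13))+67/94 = 468773/91650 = 5.11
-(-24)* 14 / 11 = 336 / 11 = 30.55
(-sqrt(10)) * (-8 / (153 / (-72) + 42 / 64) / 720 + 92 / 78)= -3.75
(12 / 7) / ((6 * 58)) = 0.00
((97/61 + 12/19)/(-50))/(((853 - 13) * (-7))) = 103/13629840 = 0.00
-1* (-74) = 74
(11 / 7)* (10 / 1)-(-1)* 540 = 3890 / 7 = 555.71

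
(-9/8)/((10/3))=-27/80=-0.34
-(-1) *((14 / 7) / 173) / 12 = 0.00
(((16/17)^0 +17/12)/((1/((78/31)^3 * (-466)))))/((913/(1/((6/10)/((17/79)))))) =-15142031580/2148735457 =-7.05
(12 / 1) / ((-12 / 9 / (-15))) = 135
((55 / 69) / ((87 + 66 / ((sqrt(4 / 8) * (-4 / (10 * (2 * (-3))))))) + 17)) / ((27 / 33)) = -7865 / 151320933 + 33275 * sqrt(2) / 67253748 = 0.00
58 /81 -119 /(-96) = 5069 /2592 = 1.96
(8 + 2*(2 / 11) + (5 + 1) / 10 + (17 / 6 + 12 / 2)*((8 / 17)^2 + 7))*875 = 1214231725 / 19074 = 63659.00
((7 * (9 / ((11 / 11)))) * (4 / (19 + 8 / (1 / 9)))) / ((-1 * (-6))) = 6 / 13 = 0.46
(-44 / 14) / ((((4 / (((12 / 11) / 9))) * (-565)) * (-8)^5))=-1 / 194396160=-0.00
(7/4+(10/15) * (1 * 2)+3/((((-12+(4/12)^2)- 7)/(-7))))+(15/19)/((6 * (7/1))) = 571657/135660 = 4.21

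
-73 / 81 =-0.90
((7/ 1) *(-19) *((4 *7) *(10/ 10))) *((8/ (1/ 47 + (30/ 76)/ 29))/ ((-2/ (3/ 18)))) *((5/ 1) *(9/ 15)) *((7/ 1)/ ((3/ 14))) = 37804647776/ 5421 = 6973740.60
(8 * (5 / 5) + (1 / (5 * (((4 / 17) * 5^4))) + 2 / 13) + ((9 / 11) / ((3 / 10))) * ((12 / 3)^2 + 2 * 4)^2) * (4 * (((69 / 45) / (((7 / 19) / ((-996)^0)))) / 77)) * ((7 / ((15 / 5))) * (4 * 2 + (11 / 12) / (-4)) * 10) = 460082943830431 / 7432425000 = 61902.13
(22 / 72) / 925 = 11 / 33300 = 0.00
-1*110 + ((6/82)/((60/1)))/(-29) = -2615801/23780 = -110.00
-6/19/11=-6/209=-0.03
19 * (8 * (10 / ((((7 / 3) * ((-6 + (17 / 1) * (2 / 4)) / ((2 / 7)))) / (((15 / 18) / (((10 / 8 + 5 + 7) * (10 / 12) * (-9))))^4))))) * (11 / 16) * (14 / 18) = 214016 / 1087158362661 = 0.00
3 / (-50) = -3 / 50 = -0.06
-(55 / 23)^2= -3025 / 529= -5.72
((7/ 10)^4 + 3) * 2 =32401/ 5000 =6.48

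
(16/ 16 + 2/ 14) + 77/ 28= 109/ 28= 3.89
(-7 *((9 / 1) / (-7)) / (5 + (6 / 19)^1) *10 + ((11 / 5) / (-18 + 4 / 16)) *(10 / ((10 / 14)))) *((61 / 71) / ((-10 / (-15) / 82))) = 4087889502 / 2545705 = 1605.80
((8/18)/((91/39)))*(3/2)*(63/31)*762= 13716/31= 442.45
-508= -508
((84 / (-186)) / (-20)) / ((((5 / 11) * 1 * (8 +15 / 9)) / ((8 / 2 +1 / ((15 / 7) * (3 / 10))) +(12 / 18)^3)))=6083 / 202275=0.03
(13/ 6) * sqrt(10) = 13 * sqrt(10)/ 6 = 6.85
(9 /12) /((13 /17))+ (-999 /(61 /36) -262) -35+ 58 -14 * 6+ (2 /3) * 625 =-4709719 /9516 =-494.93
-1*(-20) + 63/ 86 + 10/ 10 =1869/ 86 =21.73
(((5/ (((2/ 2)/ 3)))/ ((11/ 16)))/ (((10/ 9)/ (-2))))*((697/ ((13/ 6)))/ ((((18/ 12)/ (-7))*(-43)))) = -8430912/ 6149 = -1371.10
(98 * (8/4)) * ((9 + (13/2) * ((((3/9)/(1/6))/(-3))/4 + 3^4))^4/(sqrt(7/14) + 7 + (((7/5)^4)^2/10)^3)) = 375937462275026625401424388851600981421768665313720703125/239032826730213041766157998587136718052343048-4600672021563905700336505333325476385653018951416015625 * sqrt(2)/59758206682553260441539499646784179513085762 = 1463866432012.09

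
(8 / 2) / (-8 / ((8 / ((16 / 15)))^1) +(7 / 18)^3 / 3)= -349920 / 91597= -3.82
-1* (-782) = 782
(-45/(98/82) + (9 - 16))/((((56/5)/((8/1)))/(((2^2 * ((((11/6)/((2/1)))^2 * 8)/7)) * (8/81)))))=-21179840/1750329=-12.10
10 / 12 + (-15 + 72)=347 / 6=57.83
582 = 582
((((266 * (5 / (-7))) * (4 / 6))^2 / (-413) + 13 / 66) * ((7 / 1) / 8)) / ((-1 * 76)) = 3160693 / 7102656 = 0.45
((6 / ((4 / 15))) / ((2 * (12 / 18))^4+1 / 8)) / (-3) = -4860 / 2129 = -2.28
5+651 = 656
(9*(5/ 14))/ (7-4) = 15/ 14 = 1.07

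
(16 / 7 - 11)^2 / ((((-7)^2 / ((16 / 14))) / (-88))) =-2619584 / 16807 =-155.86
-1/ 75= -0.01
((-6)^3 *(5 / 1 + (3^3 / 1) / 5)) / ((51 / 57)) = -213408 / 85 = -2510.68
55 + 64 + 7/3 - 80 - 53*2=-194/3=-64.67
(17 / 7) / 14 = 17 / 98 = 0.17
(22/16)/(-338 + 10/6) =-33/8072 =-0.00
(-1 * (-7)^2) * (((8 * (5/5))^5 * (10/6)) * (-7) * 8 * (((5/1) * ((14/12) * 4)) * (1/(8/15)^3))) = 23049600000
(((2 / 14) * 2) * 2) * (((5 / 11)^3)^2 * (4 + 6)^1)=625000 / 12400927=0.05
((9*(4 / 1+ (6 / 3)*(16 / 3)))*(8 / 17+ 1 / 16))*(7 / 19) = 33495 / 1292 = 25.92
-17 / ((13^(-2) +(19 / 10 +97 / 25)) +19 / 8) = -574600 / 275839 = -2.08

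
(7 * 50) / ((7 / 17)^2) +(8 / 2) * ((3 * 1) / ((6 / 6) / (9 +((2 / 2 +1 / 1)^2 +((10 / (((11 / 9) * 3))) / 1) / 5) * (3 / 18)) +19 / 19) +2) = 2083.17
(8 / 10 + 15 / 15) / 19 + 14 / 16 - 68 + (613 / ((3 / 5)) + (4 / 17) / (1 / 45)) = 37412107 / 38760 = 965.22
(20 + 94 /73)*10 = 212.88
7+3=10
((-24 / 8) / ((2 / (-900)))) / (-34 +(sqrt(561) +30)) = 68.58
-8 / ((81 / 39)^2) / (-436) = 338 / 79461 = 0.00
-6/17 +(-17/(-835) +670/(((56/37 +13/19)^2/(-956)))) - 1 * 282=-132895.42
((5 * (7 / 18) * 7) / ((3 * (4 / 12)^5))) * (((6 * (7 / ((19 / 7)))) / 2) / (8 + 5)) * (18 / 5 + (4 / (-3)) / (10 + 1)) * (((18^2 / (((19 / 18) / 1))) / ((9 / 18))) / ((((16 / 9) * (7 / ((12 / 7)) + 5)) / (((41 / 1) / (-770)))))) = -4620.52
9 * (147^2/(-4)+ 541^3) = 5700060675/4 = 1425015168.75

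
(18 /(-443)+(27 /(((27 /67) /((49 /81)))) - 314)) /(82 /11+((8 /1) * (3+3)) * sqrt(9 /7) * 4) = 30983906107 /719415181062 - 19000583536 * sqrt(7) /39967510059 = -1.21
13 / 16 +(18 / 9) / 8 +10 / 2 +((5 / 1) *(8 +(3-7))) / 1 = 417 / 16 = 26.06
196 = 196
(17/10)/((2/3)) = 51/20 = 2.55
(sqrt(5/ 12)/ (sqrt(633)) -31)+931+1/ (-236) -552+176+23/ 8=sqrt(1055)/ 1266+248683/ 472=526.90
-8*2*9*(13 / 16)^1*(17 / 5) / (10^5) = -1989 / 500000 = -0.00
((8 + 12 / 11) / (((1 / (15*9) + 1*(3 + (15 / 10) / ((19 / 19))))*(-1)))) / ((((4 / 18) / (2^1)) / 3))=-54.46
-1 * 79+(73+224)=218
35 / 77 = 0.45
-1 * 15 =-15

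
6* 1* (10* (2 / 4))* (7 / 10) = 21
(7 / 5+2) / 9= 17 / 45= 0.38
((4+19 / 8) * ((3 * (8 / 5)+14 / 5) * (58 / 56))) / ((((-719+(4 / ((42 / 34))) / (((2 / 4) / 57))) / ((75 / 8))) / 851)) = -358709265 / 313472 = -1144.31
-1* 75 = -75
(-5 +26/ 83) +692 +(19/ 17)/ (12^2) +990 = 340804793/ 203184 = 1677.32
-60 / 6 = -10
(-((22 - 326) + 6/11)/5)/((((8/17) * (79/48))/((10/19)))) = 680952/16511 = 41.24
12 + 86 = 98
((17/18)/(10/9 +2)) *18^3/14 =126.46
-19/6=-3.17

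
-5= -5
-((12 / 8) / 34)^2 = -9 / 4624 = -0.00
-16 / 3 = -5.33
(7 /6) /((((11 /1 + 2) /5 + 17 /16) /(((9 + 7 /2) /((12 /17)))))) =5.64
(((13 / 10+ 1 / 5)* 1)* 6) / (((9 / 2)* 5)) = 2 / 5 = 0.40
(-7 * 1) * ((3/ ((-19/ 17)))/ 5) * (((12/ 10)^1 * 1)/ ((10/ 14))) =14994/ 2375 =6.31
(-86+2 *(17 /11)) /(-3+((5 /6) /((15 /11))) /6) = 98496 /3443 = 28.61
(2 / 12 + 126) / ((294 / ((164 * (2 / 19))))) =62074 / 8379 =7.41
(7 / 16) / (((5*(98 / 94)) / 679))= 4559 / 80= 56.99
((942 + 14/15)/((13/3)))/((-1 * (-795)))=1088/3975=0.27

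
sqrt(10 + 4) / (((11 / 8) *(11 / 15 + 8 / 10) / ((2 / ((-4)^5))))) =-15 *sqrt(14) / 16192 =-0.00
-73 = -73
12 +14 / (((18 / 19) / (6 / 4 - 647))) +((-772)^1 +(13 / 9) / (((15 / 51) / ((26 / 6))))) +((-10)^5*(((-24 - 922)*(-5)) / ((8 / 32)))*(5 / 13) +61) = -727702524.47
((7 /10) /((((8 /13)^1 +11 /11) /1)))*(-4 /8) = -13 /60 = -0.22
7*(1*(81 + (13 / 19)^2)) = 205870 / 361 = 570.28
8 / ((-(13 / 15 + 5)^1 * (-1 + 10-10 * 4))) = 15 / 341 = 0.04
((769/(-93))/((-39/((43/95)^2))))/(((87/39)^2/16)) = 295751248/2117616975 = 0.14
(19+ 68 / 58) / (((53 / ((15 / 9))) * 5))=0.13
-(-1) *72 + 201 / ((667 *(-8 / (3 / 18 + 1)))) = 767915 / 10672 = 71.96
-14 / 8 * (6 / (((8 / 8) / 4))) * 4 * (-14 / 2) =1176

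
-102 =-102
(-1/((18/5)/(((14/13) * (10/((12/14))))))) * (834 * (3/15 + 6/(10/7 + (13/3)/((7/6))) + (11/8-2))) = -3030895/1404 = -2158.76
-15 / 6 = -5 / 2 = -2.50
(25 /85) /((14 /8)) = 20 /119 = 0.17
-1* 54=-54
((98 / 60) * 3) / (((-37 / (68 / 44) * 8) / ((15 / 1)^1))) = -2499 / 6512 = -0.38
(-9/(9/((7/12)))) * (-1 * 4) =7/3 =2.33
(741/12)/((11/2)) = 247/22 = 11.23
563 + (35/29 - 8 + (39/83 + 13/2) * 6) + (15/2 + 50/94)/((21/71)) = 2970499561/4751418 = 625.18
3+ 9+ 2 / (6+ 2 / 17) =641 / 52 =12.33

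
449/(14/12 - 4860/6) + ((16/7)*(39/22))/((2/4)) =2820834/373681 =7.55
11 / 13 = 0.85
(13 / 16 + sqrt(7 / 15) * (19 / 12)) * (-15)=-19 * sqrt(105) / 12 - 195 / 16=-28.41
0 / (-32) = 0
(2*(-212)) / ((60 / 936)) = -33072 / 5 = -6614.40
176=176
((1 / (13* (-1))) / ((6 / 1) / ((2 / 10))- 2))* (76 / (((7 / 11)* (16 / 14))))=-209 / 728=-0.29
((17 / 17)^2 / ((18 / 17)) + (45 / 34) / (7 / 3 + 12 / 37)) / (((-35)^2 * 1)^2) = 13021 / 13546141875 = 0.00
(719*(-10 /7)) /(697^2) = -7190 /3400663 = -0.00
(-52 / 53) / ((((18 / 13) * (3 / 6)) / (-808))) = 546208 / 477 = 1145.09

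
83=83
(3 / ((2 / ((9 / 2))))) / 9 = 3 / 4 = 0.75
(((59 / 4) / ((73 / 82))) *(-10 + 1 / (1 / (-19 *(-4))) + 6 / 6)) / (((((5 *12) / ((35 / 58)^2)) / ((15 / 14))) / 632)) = 2240659225 / 491144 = 4562.12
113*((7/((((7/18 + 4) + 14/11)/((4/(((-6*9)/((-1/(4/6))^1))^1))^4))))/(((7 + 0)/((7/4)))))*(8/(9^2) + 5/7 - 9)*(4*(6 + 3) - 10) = -75010078/66193929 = -1.13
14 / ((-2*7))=-1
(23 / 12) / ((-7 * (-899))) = 23 / 75516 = 0.00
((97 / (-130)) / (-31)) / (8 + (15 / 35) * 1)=679 / 237770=0.00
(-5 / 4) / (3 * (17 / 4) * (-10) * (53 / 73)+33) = 365 / 17394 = 0.02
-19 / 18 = -1.06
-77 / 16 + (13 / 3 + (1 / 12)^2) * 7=1841 / 72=25.57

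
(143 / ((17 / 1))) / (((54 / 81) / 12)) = 2574 / 17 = 151.41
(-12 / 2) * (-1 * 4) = 24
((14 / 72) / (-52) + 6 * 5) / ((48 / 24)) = 15.00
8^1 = 8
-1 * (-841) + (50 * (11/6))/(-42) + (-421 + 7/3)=420.15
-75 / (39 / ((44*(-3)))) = 3300 / 13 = 253.85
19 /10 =1.90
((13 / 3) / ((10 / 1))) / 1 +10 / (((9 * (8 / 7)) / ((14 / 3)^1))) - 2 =401 / 135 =2.97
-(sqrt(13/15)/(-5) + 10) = -10 + sqrt(195)/75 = -9.81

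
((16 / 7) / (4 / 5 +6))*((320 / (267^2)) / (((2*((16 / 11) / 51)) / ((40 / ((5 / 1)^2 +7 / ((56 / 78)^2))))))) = 2816000 / 102679923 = 0.03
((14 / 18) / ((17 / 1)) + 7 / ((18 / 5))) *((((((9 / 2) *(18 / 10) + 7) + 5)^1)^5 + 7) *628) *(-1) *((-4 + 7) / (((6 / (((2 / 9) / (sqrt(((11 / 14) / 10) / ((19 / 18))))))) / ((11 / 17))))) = -10456272770002871 *sqrt(14630) / 1170450000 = -1080553317.73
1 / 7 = 0.14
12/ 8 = 3/ 2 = 1.50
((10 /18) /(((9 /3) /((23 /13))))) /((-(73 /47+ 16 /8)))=-5405 /58617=-0.09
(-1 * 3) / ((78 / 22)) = -0.85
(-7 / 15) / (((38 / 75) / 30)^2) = -590625 / 361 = -1636.08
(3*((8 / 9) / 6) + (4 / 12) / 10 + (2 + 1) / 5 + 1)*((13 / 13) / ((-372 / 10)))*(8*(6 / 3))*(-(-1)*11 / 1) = -8228 / 837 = -9.83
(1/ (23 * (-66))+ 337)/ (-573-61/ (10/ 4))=-2557825/ 4534266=-0.56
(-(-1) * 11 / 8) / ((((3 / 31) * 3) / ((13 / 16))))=4433 / 1152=3.85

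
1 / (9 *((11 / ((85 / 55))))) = 17 / 1089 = 0.02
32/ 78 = 16/ 39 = 0.41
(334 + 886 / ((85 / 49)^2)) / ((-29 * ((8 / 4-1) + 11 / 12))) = -54485232 / 4819075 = -11.31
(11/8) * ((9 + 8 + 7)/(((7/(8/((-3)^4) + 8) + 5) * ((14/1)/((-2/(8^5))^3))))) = -1353/14804374312189952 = -0.00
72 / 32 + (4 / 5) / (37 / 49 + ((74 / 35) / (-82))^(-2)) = 2271971903 / 1009526780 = 2.25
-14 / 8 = -7 / 4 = -1.75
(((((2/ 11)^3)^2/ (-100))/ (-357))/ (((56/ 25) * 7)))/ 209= 0.00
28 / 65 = 0.43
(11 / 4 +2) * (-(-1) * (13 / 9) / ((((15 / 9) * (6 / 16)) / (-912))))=-150176 / 15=-10011.73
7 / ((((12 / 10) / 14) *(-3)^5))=-245 / 729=-0.34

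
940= 940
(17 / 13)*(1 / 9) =17 / 117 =0.15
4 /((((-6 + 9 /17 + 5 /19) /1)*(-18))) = 323 /7569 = 0.04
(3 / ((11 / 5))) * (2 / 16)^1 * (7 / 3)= 35 / 88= 0.40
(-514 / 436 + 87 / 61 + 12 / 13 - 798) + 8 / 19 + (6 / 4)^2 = -794.16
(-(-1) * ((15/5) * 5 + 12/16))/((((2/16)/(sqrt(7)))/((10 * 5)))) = 6300 * sqrt(7) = 16668.23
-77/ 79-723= -57194/ 79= -723.97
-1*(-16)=16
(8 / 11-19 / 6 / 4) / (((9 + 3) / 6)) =-17 / 528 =-0.03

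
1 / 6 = 0.17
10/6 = 5/3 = 1.67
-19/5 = -3.80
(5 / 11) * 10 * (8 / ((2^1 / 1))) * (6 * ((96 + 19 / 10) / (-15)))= -712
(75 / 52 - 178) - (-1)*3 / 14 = -64189 / 364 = -176.34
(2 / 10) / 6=1 / 30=0.03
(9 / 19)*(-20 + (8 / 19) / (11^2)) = -413748 / 43681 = -9.47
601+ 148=749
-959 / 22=-43.59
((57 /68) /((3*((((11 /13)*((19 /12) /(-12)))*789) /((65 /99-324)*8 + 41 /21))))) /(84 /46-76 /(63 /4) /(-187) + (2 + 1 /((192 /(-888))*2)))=102832826304 /19307560877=5.33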